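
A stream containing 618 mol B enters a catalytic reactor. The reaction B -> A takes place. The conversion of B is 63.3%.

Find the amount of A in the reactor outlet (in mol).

391 mol

B reacted = 0.633 × 618 = 391.2 mol; ν_B = −1, so ξ = 391.2/1 = 391.2 mol.
Outlet amounts (n = n₀ + ν ξ):
  B: 618 − 1(391.2) = 226.8
  A: 0 + 1(391.2) = 391.2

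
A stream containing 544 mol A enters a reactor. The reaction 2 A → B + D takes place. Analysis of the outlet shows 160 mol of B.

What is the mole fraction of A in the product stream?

For B: n = n₀ + 1ξ → 160 = 0 + 1ξ, giving ξ = 160 mol.
Outlet amounts (n = n₀ + ν ξ):
  A: 544 − 2(160) = 224
  B: 0 + 1(160) = 160
  D: 0 + 1(160) = 160
Total out = 544 mol; y_A = 224 / 544 = 0.4118.

0.412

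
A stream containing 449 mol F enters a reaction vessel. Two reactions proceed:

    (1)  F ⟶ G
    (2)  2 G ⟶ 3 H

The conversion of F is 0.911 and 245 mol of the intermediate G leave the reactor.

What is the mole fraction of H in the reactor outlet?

Conversion of F: F consumed = 1ξ₁ = 0.911 × 449 → ξ₁ = 409 mol.
G balance: n_G = 0 + 1ξ₁ − 2ξ₂ = 245 → ξ₂ = (1·409 − 245)/2 = 82.02 mol.
Outlet amounts (n = n₀ + Σ ν·ξ):
  F: 449 − 1(409) = 39.96
  G: 0 + 1(409) − 2(82.02) = 245
  H: 0 + 3(82.02) = 246.1
Total out = 531 mol; y_H = 246.1 / 531 = 0.4634.

0.463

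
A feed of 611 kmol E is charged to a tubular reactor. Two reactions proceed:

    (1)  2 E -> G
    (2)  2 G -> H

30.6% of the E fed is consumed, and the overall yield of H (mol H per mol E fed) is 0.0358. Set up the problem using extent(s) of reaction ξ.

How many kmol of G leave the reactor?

49.7 kmol

Conversion of E: E consumed = 2ξ₁ = 0.306 × 611 → ξ₁ = 93.48 kmol.
Yield of H: 1ξ₂ / 611 = 0.0358 → ξ₂ = 21.87 kmol.
Outlet amounts (n = n₀ + Σ ν·ξ):
  E: 611 − 2(93.48) = 424
  G: 0 + 1(93.48) − 2(21.87) = 49.74
  H: 0 + 1(21.87) = 21.87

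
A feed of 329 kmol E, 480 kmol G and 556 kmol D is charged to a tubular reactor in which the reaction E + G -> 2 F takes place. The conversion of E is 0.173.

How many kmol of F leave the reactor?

114 kmol

E reacted = 0.173 × 329 = 56.92 kmol; ν_E = −1, so ξ = 56.92/1 = 56.92 kmol.
Outlet amounts (n = n₀ + ν ξ):
  E: 329 − 1(56.92) = 272.1
  G: 480 − 1(56.92) = 423.1
  F: 0 + 2(56.92) = 113.8
  D: 556 (inert)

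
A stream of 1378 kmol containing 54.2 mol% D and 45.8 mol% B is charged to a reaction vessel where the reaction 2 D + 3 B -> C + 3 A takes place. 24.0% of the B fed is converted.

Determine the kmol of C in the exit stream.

B reacted = 0.24 × 631.1 = 151.5 kmol; ν_B = −3, so ξ = 151.5/3 = 50.49 kmol.
Outlet amounts (n = n₀ + ν ξ):
  D: 746.9 − 2(50.49) = 645.9
  B: 631.1 − 3(50.49) = 479.7
  C: 0 + 1(50.49) = 50.49
  A: 0 + 3(50.49) = 151.5

50.5 kmol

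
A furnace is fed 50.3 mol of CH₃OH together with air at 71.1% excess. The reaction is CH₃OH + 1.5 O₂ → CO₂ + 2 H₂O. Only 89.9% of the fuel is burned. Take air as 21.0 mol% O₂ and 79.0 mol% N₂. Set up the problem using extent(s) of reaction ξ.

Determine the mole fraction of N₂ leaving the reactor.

Stoichiometric O₂ = 1.5 × 50.3 = 75.45 mol; O₂ fed = 75.45 × 1.711 = 129.1 mol.
N₂ fed = 129.1 × 79/21 = 485.6 mol.
Fuel reacted = 0.899 × 50.3 → ξ = 45.22 mol.
Outlet (n = n₀ + ν ξ):
  CH₃OH: 50.3 − 1(45.22) = 5.08
  O₂: 129.1 − 1.5(45.22) = 61.27
  N₂: 485.6 (inert)
  CO₂: 0 + 1(45.22) = 45.22
  H₂O: 0 + 2(45.22) = 90.44
Total out = 687.6 mol; y_N₂ = 485.6 / 687.6 = 0.7062.

0.706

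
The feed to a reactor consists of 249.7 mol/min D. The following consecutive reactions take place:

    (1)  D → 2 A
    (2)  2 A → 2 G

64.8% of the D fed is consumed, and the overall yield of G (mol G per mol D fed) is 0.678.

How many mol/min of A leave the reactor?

Conversion of D: D consumed = 1ξ₁ = 0.648 × 249.7 → ξ₁ = 161.8 mol/min.
Yield of G: 2ξ₂ / 249.7 = 0.678 → ξ₂ = 84.65 mol/min.
Outlet amounts (n = n₀ + Σ ν·ξ):
  D: 249.7 − 1(161.8) = 87.89
  A: 0 + 2(161.8) − 2(84.65) = 154.3
  G: 0 + 2(84.65) = 169.3

154 mol/min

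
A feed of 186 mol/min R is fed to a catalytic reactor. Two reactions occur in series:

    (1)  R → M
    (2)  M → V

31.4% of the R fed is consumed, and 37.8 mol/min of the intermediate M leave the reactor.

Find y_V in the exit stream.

Conversion of R: R consumed = 1ξ₁ = 0.314 × 186 → ξ₁ = 58.4 mol/min.
M balance: n_M = 0 + 1ξ₁ − 1ξ₂ = 37.8 → ξ₂ = (1·58.4 − 37.8)/1 = 20.6 mol/min.
Outlet amounts (n = n₀ + Σ ν·ξ):
  R: 186 − 1(58.4) = 127.6
  M: 0 + 1(58.4) − 1(20.6) = 37.8
  V: 0 + 1(20.6) = 20.6
Total out = 186 mol/min; y_V = 20.6 / 186 = 0.1108.

0.111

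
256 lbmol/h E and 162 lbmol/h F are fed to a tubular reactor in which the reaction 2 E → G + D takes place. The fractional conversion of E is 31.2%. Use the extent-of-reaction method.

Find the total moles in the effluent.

E reacted = 0.312 × 256 = 79.87 lbmol/h; ν_E = −2, so ξ = 79.87/2 = 39.94 lbmol/h.
Outlet amounts (n = n₀ + ν ξ):
  E: 256 − 2(39.94) = 176.1
  G: 0 + 1(39.94) = 39.94
  D: 0 + 1(39.94) = 39.94
  F: 162 (inert)
Total out = 176.1 + 39.94 + 39.94 + 162 = 418 lbmol/h.

418 lbmol/h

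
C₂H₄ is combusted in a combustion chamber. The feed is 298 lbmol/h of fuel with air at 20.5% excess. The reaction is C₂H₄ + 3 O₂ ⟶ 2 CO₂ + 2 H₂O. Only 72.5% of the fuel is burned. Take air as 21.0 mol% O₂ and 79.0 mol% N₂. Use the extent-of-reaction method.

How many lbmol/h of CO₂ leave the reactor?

Stoichiometric O₂ = 3 × 298 = 894 lbmol/h; O₂ fed = 894 × 1.205 = 1077 lbmol/h.
N₂ fed = 1077 × 79/21 = 4053 lbmol/h.
Fuel reacted = 0.725 × 298 → ξ = 216 lbmol/h.
Outlet (n = n₀ + ν ξ):
  C₂H₄: 298 − 1(216) = 81.95
  O₂: 1077 − 3(216) = 429.1
  N₂: 4053 (inert)
  CO₂: 0 + 2(216) = 432.1
  H₂O: 0 + 2(216) = 432.1

432 lbmol/h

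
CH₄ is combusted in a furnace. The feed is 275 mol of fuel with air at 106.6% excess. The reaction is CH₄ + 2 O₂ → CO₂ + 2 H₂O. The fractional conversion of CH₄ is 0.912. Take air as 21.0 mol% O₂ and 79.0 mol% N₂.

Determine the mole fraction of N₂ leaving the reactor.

Stoichiometric O₂ = 2 × 275 = 550 mol; O₂ fed = 550 × 2.066 = 1136 mol.
N₂ fed = 1136 × 79/21 = 4275 mol.
Fuel reacted = 0.912 × 275 → ξ = 250.8 mol.
Outlet (n = n₀ + ν ξ):
  CH₄: 275 − 1(250.8) = 24.2
  O₂: 1136 − 2(250.8) = 634.7
  N₂: 4275 (inert)
  CO₂: 0 + 1(250.8) = 250.8
  H₂O: 0 + 2(250.8) = 501.6
Total out = 5686 mol; y_N₂ = 4275 / 5686 = 0.7518.

0.752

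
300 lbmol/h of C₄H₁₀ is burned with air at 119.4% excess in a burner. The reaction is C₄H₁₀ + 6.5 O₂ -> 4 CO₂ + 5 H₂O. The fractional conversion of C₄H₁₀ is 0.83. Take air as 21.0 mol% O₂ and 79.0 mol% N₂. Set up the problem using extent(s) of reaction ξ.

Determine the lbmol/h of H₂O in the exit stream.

1240 lbmol/h

Stoichiometric O₂ = 6.5 × 300 = 1950 lbmol/h; O₂ fed = 1950 × 2.194 = 4278 lbmol/h.
N₂ fed = 4278 × 79/21 = 16090 lbmol/h.
Fuel reacted = 0.83 × 300 → ξ = 249 lbmol/h.
Outlet (n = n₀ + ν ξ):
  C₄H₁₀: 300 − 1(249) = 51
  O₂: 4278 − 6.5(249) = 2660
  N₂: 16090 (inert)
  CO₂: 0 + 4(249) = 996
  H₂O: 0 + 5(249) = 1245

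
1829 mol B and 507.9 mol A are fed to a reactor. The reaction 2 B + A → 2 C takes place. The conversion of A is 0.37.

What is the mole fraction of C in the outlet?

0.175

A reacted = 0.37 × 507.9 = 187.9 mol; ν_A = −1, so ξ = 187.9/1 = 187.9 mol.
Outlet amounts (n = n₀ + ν ξ):
  B: 1829 − 2(187.9) = 1453
  A: 507.9 − 1(187.9) = 320
  C: 0 + 2(187.9) = 375.8
Total out = 2149 mol; y_C = 375.8 / 2149 = 0.1749.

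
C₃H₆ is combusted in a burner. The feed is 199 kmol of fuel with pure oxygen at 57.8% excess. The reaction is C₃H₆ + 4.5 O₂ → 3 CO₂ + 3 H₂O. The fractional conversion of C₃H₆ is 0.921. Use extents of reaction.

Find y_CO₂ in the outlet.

0.323

Stoichiometric O₂ = 4.5 × 199 = 895.5 kmol; O₂ fed = 895.5 × 1.578 = 1413 kmol.
Fuel reacted = 0.921 × 199 → ξ = 183.3 kmol.
Outlet (n = n₀ + ν ξ):
  C₃H₆: 199 − 1(183.3) = 15.72
  O₂: 1413 − 4.5(183.3) = 588.3
  CO₂: 0 + 3(183.3) = 549.8
  H₂O: 0 + 3(183.3) = 549.8
Total out = 1704 kmol; y_CO₂ = 549.8 / 1704 = 0.3227.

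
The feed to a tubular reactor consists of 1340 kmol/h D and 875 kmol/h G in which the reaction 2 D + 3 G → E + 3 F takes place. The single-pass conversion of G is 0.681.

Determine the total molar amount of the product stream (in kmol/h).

2020 kmol/h

G reacted = 0.681 × 875 = 595.9 kmol/h; ν_G = −3, so ξ = 595.9/3 = 198.6 kmol/h.
Outlet amounts (n = n₀ + ν ξ):
  D: 1340 − 2(198.6) = 942.8
  G: 875 − 3(198.6) = 279.1
  E: 0 + 1(198.6) = 198.6
  F: 0 + 3(198.6) = 595.9
Total out = 942.8 + 279.1 + 198.6 + 595.9 = 2016 kmol/h.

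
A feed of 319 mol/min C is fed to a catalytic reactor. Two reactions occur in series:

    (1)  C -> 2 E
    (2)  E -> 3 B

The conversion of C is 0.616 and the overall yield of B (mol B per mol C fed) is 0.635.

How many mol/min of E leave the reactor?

Conversion of C: C consumed = 1ξ₁ = 0.616 × 319 → ξ₁ = 196.5 mol/min.
Yield of B: 3ξ₂ / 319 = 0.635 → ξ₂ = 67.52 mol/min.
Outlet amounts (n = n₀ + Σ ν·ξ):
  C: 319 − 1(196.5) = 122.5
  E: 0 + 2(196.5) − 1(67.52) = 325.5
  B: 0 + 3(67.52) = 202.6

325 mol/min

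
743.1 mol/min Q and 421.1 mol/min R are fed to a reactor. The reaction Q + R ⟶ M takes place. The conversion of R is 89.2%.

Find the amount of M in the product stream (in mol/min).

R reacted = 0.892 × 421.1 = 375.6 mol/min; ν_R = −1, so ξ = 375.6/1 = 375.6 mol/min.
Outlet amounts (n = n₀ + ν ξ):
  Q: 743.1 − 1(375.6) = 367.5
  R: 421.1 − 1(375.6) = 45.48
  M: 0 + 1(375.6) = 375.6

376 mol/min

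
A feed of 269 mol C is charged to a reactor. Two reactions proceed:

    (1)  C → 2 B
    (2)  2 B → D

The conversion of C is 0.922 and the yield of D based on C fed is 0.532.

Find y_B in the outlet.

Conversion of C: C consumed = 1ξ₁ = 0.922 × 269 → ξ₁ = 248 mol.
Yield of D: 1ξ₂ / 269 = 0.532 → ξ₂ = 143.1 mol.
Outlet amounts (n = n₀ + Σ ν·ξ):
  C: 269 − 1(248) = 20.98
  B: 0 + 2(248) − 2(143.1) = 209.8
  D: 0 + 1(143.1) = 143.1
Total out = 373.9 mol; y_B = 209.8 / 373.9 = 0.5612.

0.561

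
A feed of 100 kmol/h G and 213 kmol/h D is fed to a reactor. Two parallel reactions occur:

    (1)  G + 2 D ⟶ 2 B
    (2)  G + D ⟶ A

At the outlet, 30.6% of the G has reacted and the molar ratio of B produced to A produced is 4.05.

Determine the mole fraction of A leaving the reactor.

Conversion of G: G consumed = 0.306 × 100 = 30.6 kmol/h = 1ξ₁ + 1ξ₂.
Selectivity: 2ξ₁ / (1ξ₂) = 4.05 → ξ₁ = 2.025 ξ₂.
Substitute: (1·2.025 + 1) ξ₂ = 30.6 → ξ₂ = 10.12 kmol/h, ξ₁ = 20.48 kmol/h.
Outlet amounts (n = n₀ + Σ ν·ξ):
  G: 100 − 1(20.48) − 1(10.12) = 69.4
  D: 213 − 2(20.48) − 1(10.12) = 161.9
  B: 0 + 2(20.48) = 40.97
  A: 0 + 1(10.12) = 10.12
Total out = 282.4 kmol/h; y_A = 10.12 / 282.4 = 0.03582.

0.0358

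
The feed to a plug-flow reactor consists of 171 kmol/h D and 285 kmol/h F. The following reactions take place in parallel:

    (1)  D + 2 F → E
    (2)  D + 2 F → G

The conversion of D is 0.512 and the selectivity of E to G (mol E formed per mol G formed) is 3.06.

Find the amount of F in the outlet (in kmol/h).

Conversion of D: D consumed = 0.512 × 171 = 87.55 kmol/h = 1ξ₁ + 1ξ₂.
Selectivity: 1ξ₁ / (1ξ₂) = 3.06 → ξ₁ = 3.06 ξ₂.
Substitute: (1·3.06 + 1) ξ₂ = 87.55 → ξ₂ = 21.56 kmol/h, ξ₁ = 65.99 kmol/h.
Outlet amounts (n = n₀ + Σ ν·ξ):
  D: 171 − 1(65.99) − 1(21.56) = 83.45
  F: 285 − 2(65.99) − 2(21.56) = 109.9
  E: 0 + 1(65.99) = 65.99
  G: 0 + 1(21.56) = 21.56

110 kmol/h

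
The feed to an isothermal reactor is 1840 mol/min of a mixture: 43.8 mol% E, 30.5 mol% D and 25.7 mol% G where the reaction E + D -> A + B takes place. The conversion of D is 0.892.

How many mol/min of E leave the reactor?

305 mol/min

D reacted = 0.892 × 561.2 = 500.6 mol/min; ν_D = −1, so ξ = 500.6/1 = 500.6 mol/min.
Outlet amounts (n = n₀ + ν ξ):
  E: 805.9 − 1(500.6) = 305.3
  D: 561.2 − 1(500.6) = 60.61
  A: 0 + 1(500.6) = 500.6
  B: 0 + 1(500.6) = 500.6
  G: 472.9 (inert)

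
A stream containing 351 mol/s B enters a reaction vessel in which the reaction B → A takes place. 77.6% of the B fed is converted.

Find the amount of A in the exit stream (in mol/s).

272 mol/s

B reacted = 0.776 × 351 = 272.4 mol/s; ν_B = −1, so ξ = 272.4/1 = 272.4 mol/s.
Outlet amounts (n = n₀ + ν ξ):
  B: 351 − 1(272.4) = 78.62
  A: 0 + 1(272.4) = 272.4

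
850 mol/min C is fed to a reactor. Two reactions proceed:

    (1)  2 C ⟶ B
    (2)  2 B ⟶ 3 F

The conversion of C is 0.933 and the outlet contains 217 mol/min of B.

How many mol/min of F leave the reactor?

Conversion of C: C consumed = 2ξ₁ = 0.933 × 850 → ξ₁ = 396.5 mol/min.
B balance: n_B = 0 + 1ξ₁ − 2ξ₂ = 217 → ξ₂ = (1·396.5 − 217)/2 = 89.76 mol/min.
Outlet amounts (n = n₀ + Σ ν·ξ):
  C: 850 − 2(396.5) = 56.95
  B: 0 + 1(396.5) − 2(89.76) = 217
  F: 0 + 3(89.76) = 269.3

269 mol/min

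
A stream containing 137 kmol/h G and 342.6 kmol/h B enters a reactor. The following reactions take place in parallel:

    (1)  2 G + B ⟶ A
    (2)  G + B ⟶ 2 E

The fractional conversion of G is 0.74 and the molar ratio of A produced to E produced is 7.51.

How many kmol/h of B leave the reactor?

Conversion of G: G consumed = 0.74 × 137 = 101.4 kmol/h = 2ξ₁ + 1ξ₂.
Selectivity: 1ξ₁ / (2ξ₂) = 7.51 → ξ₁ = 15.02 ξ₂.
Substitute: (2·15.02 + 1) ξ₂ = 101.4 → ξ₂ = 3.266 kmol/h, ξ₁ = 49.06 kmol/h.
Outlet amounts (n = n₀ + Σ ν·ξ):
  G: 137 − 2(49.06) − 1(3.266) = 35.62
  B: 342.6 − 1(49.06) − 1(3.266) = 290.3
  A: 0 + 1(49.06) = 49.06
  E: 0 + 2(3.266) = 6.532

290 kmol/h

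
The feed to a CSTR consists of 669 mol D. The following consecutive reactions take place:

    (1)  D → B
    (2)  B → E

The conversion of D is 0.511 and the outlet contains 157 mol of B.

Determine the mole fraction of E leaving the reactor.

0.276

Conversion of D: D consumed = 1ξ₁ = 0.511 × 669 → ξ₁ = 341.9 mol.
B balance: n_B = 0 + 1ξ₁ − 1ξ₂ = 157 → ξ₂ = (1·341.9 − 157)/1 = 184.9 mol.
Outlet amounts (n = n₀ + Σ ν·ξ):
  D: 669 − 1(341.9) = 327.1
  B: 0 + 1(341.9) − 1(184.9) = 157
  E: 0 + 1(184.9) = 184.9
Total out = 669 mol; y_E = 184.9 / 669 = 0.2763.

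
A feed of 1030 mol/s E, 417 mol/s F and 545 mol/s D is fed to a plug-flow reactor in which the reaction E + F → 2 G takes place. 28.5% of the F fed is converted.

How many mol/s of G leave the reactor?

238 mol/s

F reacted = 0.285 × 417 = 118.8 mol/s; ν_F = −1, so ξ = 118.8/1 = 118.8 mol/s.
Outlet amounts (n = n₀ + ν ξ):
  E: 1030 − 1(118.8) = 911.2
  F: 417 − 1(118.8) = 298.2
  G: 0 + 2(118.8) = 237.7
  D: 545 (inert)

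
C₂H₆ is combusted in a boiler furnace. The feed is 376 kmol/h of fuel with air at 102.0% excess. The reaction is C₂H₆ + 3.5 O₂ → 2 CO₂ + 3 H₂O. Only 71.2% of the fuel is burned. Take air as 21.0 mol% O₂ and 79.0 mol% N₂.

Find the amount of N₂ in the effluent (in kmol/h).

10000 kmol/h

Stoichiometric O₂ = 3.5 × 376 = 1316 kmol/h; O₂ fed = 1316 × 2.020 = 2658 kmol/h.
N₂ fed = 2658 × 79/21 = 10000 kmol/h.
Fuel reacted = 0.712 × 376 → ξ = 267.7 kmol/h.
Outlet (n = n₀ + ν ξ):
  C₂H₆: 376 − 1(267.7) = 108.3
  O₂: 2658 − 3.5(267.7) = 1721
  N₂: 10000 (inert)
  CO₂: 0 + 2(267.7) = 535.4
  H₂O: 0 + 3(267.7) = 803.1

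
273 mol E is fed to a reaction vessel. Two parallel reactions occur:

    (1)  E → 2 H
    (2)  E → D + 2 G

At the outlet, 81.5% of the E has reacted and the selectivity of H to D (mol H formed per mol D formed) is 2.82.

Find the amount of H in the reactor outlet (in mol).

Conversion of E: E consumed = 0.815 × 273 = 222.5 mol = 1ξ₁ + 1ξ₂.
Selectivity: 2ξ₁ / (1ξ₂) = 2.82 → ξ₁ = 1.41 ξ₂.
Substitute: (1·1.41 + 1) ξ₂ = 222.5 → ξ₂ = 92.32 mol, ξ₁ = 130.2 mol.
Outlet amounts (n = n₀ + Σ ν·ξ):
  E: 273 − 1(130.2) − 1(92.32) = 50.51
  H: 0 + 2(130.2) = 260.3
  D: 0 + 1(92.32) = 92.32
  G: 0 + 2(92.32) = 184.6

260 mol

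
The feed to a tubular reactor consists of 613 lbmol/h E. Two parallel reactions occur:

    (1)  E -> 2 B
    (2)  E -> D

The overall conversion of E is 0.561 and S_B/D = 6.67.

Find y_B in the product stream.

Conversion of E: E consumed = 0.561 × 613 = 343.9 lbmol/h = 1ξ₁ + 1ξ₂.
Selectivity: 2ξ₁ / (1ξ₂) = 6.67 → ξ₁ = 3.335 ξ₂.
Substitute: (1·3.335 + 1) ξ₂ = 343.9 → ξ₂ = 79.33 lbmol/h, ξ₁ = 264.6 lbmol/h.
Outlet amounts (n = n₀ + Σ ν·ξ):
  E: 613 − 1(264.6) − 1(79.33) = 269.1
  B: 0 + 2(264.6) = 529.1
  D: 0 + 1(79.33) = 79.33
Total out = 877.6 lbmol/h; y_B = 529.1 / 877.6 = 0.603.

0.603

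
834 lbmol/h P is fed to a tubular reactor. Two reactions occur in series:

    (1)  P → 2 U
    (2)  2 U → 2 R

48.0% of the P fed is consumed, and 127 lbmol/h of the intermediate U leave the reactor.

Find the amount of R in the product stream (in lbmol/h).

674 lbmol/h

Conversion of P: P consumed = 1ξ₁ = 0.48 × 834 → ξ₁ = 400.3 lbmol/h.
U balance: n_U = 0 + 2ξ₁ − 2ξ₂ = 127 → ξ₂ = (2·400.3 − 127)/2 = 336.8 lbmol/h.
Outlet amounts (n = n₀ + Σ ν·ξ):
  P: 834 − 1(400.3) = 433.7
  U: 0 + 2(400.3) − 2(336.8) = 127
  R: 0 + 2(336.8) = 673.6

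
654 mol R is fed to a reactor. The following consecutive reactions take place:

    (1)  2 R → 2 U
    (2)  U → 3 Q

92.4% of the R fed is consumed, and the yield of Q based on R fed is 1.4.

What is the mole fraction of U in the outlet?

0.237

Conversion of R: R consumed = 2ξ₁ = 0.924 × 654 → ξ₁ = 302.1 mol.
Yield of Q: 3ξ₂ / 654 = 1.4 → ξ₂ = 305.2 mol.
Outlet amounts (n = n₀ + Σ ν·ξ):
  R: 654 − 2(302.1) = 49.7
  U: 0 + 2(302.1) − 1(305.2) = 299.1
  Q: 0 + 3(305.2) = 915.6
Total out = 1264 mol; y_U = 299.1 / 1264 = 0.2366.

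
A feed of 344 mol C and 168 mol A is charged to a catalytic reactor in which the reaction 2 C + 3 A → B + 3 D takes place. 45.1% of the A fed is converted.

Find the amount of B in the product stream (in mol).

A reacted = 0.451 × 168 = 75.77 mol; ν_A = −3, so ξ = 75.77/3 = 25.26 mol.
Outlet amounts (n = n₀ + ν ξ):
  C: 344 − 2(25.26) = 293.5
  A: 168 − 3(25.26) = 92.23
  B: 0 + 1(25.26) = 25.26
  D: 0 + 3(25.26) = 75.77

25.3 mol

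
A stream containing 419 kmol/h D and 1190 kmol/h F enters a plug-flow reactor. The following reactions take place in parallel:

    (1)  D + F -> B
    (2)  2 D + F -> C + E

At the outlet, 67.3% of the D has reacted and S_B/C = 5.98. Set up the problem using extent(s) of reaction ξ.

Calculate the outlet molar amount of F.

943 kmol/h

Conversion of D: D consumed = 0.673 × 419 = 282 kmol/h = 1ξ₁ + 2ξ₂.
Selectivity: 1ξ₁ / (1ξ₂) = 5.98 → ξ₁ = 5.98 ξ₂.
Substitute: (1·5.98 + 2) ξ₂ = 282 → ξ₂ = 35.34 kmol/h, ξ₁ = 211.3 kmol/h.
Outlet amounts (n = n₀ + Σ ν·ξ):
  D: 419 − 1(211.3) − 2(35.34) = 137
  F: 1190 − 1(211.3) − 1(35.34) = 943.3
  B: 0 + 1(211.3) = 211.3
  C: 0 + 1(35.34) = 35.34
  E: 0 + 1(35.34) = 35.34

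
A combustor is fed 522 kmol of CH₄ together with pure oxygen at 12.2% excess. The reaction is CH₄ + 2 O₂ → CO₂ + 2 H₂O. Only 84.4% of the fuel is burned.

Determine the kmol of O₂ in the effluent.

290 kmol

Stoichiometric O₂ = 2 × 522 = 1044 kmol; O₂ fed = 1044 × 1.122 = 1171 kmol.
Fuel reacted = 0.844 × 522 → ξ = 440.6 kmol.
Outlet (n = n₀ + ν ξ):
  CH₄: 522 − 1(440.6) = 81.43
  O₂: 1171 − 2(440.6) = 290.2
  CO₂: 0 + 1(440.6) = 440.6
  H₂O: 0 + 2(440.6) = 881.1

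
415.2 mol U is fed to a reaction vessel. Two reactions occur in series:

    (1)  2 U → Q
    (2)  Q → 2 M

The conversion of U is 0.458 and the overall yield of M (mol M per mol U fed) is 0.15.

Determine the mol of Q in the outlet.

63.9 mol

Conversion of U: U consumed = 2ξ₁ = 0.458 × 415.2 → ξ₁ = 95.08 mol.
Yield of M: 2ξ₂ / 415.2 = 0.15 → ξ₂ = 31.14 mol.
Outlet amounts (n = n₀ + Σ ν·ξ):
  U: 415.2 − 2(95.08) = 225
  Q: 0 + 1(95.08) − 1(31.14) = 63.94
  M: 0 + 2(31.14) = 62.28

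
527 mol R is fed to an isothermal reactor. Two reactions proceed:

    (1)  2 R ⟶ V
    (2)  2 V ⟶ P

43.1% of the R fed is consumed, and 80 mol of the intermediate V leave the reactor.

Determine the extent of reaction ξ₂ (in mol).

ξ₂ = 16.8 mol

Conversion of R: R consumed = 2ξ₁ = 0.431 × 527 → ξ₁ = 113.6 mol.
V balance: n_V = 0 + 1ξ₁ − 2ξ₂ = 80 → ξ₂ = (1·113.6 − 80)/2 = 16.78 mol.
Outlet amounts (n = n₀ + Σ ν·ξ):
  R: 527 − 2(113.6) = 299.9
  V: 0 + 1(113.6) − 2(16.78) = 80
  P: 0 + 1(16.78) = 16.78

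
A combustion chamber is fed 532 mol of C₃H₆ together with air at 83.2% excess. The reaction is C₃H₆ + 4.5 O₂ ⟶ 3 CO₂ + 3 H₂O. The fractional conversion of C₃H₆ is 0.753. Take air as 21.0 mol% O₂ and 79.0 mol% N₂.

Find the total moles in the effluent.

21600 mol

Stoichiometric O₂ = 4.5 × 532 = 2394 mol; O₂ fed = 2394 × 1.832 = 4386 mol.
N₂ fed = 4386 × 79/21 = 16500 mol.
Fuel reacted = 0.753 × 532 → ξ = 400.6 mol.
Outlet (n = n₀ + ν ξ):
  C₃H₆: 532 − 1(400.6) = 131.4
  O₂: 4386 − 4.5(400.6) = 2583
  N₂: 16500 (inert)
  CO₂: 0 + 3(400.6) = 1202
  H₂O: 0 + 3(400.6) = 1202
Total out = 131.4 + 2583 + 16500 + 1202 + 1202 = 21620 mol.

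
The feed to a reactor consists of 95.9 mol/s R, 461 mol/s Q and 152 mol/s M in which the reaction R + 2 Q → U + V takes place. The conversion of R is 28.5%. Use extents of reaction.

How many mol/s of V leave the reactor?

R reacted = 0.285 × 95.9 = 27.33 mol/s; ν_R = −1, so ξ = 27.33/1 = 27.33 mol/s.
Outlet amounts (n = n₀ + ν ξ):
  R: 95.9 − 1(27.33) = 68.57
  Q: 461 − 2(27.33) = 406.3
  U: 0 + 1(27.33) = 27.33
  V: 0 + 1(27.33) = 27.33
  M: 152 (inert)

27.3 mol/s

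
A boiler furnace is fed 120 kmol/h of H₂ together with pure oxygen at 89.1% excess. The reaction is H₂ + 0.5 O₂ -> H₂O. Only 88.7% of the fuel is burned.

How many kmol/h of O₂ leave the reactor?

60.2 kmol/h

Stoichiometric O₂ = 0.5 × 120 = 60 kmol/h; O₂ fed = 60 × 1.891 = 113.5 kmol/h.
Fuel reacted = 0.887 × 120 → ξ = 106.4 kmol/h.
Outlet (n = n₀ + ν ξ):
  H₂: 120 − 1(106.4) = 13.56
  O₂: 113.5 − 0.5(106.4) = 60.24
  H₂O: 0 + 1(106.4) = 106.4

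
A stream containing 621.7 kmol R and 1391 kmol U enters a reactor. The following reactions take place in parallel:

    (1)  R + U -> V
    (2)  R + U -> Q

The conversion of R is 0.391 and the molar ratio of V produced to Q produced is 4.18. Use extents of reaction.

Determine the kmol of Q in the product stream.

Conversion of R: R consumed = 0.391 × 621.7 = 243.1 kmol = 1ξ₁ + 1ξ₂.
Selectivity: 1ξ₁ / (1ξ₂) = 4.18 → ξ₁ = 4.18 ξ₂.
Substitute: (1·4.18 + 1) ξ₂ = 243.1 → ξ₂ = 46.93 kmol, ξ₁ = 196.2 kmol.
Outlet amounts (n = n₀ + Σ ν·ξ):
  R: 621.7 − 1(196.2) − 1(46.93) = 378.6
  U: 1391 − 1(196.2) − 1(46.93) = 1148
  V: 0 + 1(196.2) = 196.2
  Q: 0 + 1(46.93) = 46.93

46.9 kmol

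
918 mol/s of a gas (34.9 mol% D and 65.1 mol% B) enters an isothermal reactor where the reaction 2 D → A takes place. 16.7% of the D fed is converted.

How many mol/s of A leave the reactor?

26.8 mol/s

D reacted = 0.167 × 320.4 = 53.5 mol/s; ν_D = −2, so ξ = 53.5/2 = 26.75 mol/s.
Outlet amounts (n = n₀ + ν ξ):
  D: 320.4 − 2(26.75) = 266.9
  A: 0 + 1(26.75) = 26.75
  B: 597.6 (inert)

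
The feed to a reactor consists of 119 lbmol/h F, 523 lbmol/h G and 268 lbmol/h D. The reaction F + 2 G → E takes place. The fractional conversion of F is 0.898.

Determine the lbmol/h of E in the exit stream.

107 lbmol/h

F reacted = 0.898 × 119 = 106.9 lbmol/h; ν_F = −1, so ξ = 106.9/1 = 106.9 lbmol/h.
Outlet amounts (n = n₀ + ν ξ):
  F: 119 − 1(106.9) = 12.14
  G: 523 − 2(106.9) = 309.3
  E: 0 + 1(106.9) = 106.9
  D: 268 (inert)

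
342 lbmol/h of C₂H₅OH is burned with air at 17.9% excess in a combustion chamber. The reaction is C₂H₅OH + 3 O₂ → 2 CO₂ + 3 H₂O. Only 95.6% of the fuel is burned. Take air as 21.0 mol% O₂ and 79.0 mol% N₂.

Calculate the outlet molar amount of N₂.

Stoichiometric O₂ = 3 × 342 = 1026 lbmol/h; O₂ fed = 1026 × 1.179 = 1210 lbmol/h.
N₂ fed = 1210 × 79/21 = 4551 lbmol/h.
Fuel reacted = 0.956 × 342 → ξ = 327 lbmol/h.
Outlet (n = n₀ + ν ξ):
  C₂H₅OH: 342 − 1(327) = 15.05
  O₂: 1210 − 3(327) = 228.8
  N₂: 4551 (inert)
  CO₂: 0 + 2(327) = 653.9
  H₂O: 0 + 3(327) = 980.9

4550 lbmol/h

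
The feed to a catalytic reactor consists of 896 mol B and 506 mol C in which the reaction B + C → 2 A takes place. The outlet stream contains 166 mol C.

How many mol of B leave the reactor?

For C: n = n₀ − 1ξ → 166 = 506 − 1ξ, giving ξ = 340 mol.
Outlet amounts (n = n₀ + ν ξ):
  B: 896 − 1(340) = 556
  C: 506 − 1(340) = 166
  A: 0 + 2(340) = 680

556 mol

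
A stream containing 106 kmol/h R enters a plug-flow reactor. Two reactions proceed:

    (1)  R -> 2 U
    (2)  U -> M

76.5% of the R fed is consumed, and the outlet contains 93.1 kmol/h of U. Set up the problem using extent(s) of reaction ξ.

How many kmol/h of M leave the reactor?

Conversion of R: R consumed = 1ξ₁ = 0.765 × 106 → ξ₁ = 81.09 kmol/h.
U balance: n_U = 0 + 2ξ₁ − 1ξ₂ = 93.1 → ξ₂ = (2·81.09 − 93.1)/1 = 69.08 kmol/h.
Outlet amounts (n = n₀ + Σ ν·ξ):
  R: 106 − 1(81.09) = 24.91
  U: 0 + 2(81.09) − 1(69.08) = 93.1
  M: 0 + 1(69.08) = 69.08

69.1 kmol/h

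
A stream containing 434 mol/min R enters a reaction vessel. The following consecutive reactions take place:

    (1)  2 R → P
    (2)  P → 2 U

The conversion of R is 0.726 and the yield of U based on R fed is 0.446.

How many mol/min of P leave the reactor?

Conversion of R: R consumed = 2ξ₁ = 0.726 × 434 → ξ₁ = 157.5 mol/min.
Yield of U: 2ξ₂ / 434 = 0.446 → ξ₂ = 96.78 mol/min.
Outlet amounts (n = n₀ + Σ ν·ξ):
  R: 434 − 2(157.5) = 118.9
  P: 0 + 1(157.5) − 1(96.78) = 60.76
  U: 0 + 2(96.78) = 193.6

60.8 mol/min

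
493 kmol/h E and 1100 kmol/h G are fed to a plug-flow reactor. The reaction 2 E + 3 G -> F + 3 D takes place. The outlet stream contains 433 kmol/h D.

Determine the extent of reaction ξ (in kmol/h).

For D: n = n₀ + 3ξ → 433 = 0 + 3ξ, giving ξ = 144.3 kmol/h.
Outlet amounts (n = n₀ + ν ξ):
  E: 493 − 2(144.3) = 204.3
  G: 1100 − 3(144.3) = 667
  F: 0 + 1(144.3) = 144.3
  D: 0 + 3(144.3) = 433

ξ = 144 kmol/h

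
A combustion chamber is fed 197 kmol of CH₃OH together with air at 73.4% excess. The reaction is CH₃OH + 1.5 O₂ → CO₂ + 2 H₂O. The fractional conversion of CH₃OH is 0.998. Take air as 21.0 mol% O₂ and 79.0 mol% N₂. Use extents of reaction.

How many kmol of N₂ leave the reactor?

Stoichiometric O₂ = 1.5 × 197 = 295.5 kmol; O₂ fed = 295.5 × 1.734 = 512.4 kmol.
N₂ fed = 512.4 × 79/21 = 1928 kmol.
Fuel reacted = 0.998 × 197 → ξ = 196.6 kmol.
Outlet (n = n₀ + ν ξ):
  CH₃OH: 197 − 1(196.6) = 0.394
  O₂: 512.4 − 1.5(196.6) = 217.5
  N₂: 1928 (inert)
  CO₂: 0 + 1(196.6) = 196.6
  H₂O: 0 + 2(196.6) = 393.2

1930 kmol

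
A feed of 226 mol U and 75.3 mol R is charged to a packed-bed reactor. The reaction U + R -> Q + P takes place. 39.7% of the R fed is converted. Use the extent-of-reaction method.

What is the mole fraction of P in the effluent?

R reacted = 0.397 × 75.3 = 29.89 mol; ν_R = −1, so ξ = 29.89/1 = 29.89 mol.
Outlet amounts (n = n₀ + ν ξ):
  U: 226 − 1(29.89) = 196.1
  R: 75.3 − 1(29.89) = 45.41
  Q: 0 + 1(29.89) = 29.89
  P: 0 + 1(29.89) = 29.89
Total out = 301.3 mol; y_P = 29.89 / 301.3 = 0.09922.

0.0992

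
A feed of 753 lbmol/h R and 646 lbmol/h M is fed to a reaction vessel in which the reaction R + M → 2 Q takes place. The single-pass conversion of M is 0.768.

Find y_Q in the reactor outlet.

M reacted = 0.768 × 646 = 496.1 lbmol/h; ν_M = −1, so ξ = 496.1/1 = 496.1 lbmol/h.
Outlet amounts (n = n₀ + ν ξ):
  R: 753 − 1(496.1) = 256.9
  M: 646 − 1(496.1) = 149.9
  Q: 0 + 2(496.1) = 992.3
Total out = 1399 lbmol/h; y_Q = 992.3 / 1399 = 0.7093.

0.709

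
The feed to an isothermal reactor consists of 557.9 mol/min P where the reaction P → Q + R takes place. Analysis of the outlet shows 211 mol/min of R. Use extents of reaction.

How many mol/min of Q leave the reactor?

211 mol/min

For R: n = n₀ + 1ξ → 211 = 0 + 1ξ, giving ξ = 211 mol/min.
Outlet amounts (n = n₀ + ν ξ):
  P: 557.9 − 1(211) = 346.9
  Q: 0 + 1(211) = 211
  R: 0 + 1(211) = 211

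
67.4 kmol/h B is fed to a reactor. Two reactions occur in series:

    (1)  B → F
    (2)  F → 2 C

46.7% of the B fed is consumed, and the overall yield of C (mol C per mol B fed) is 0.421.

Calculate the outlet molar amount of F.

Conversion of B: B consumed = 1ξ₁ = 0.467 × 67.4 → ξ₁ = 31.48 kmol/h.
Yield of C: 2ξ₂ / 67.4 = 0.421 → ξ₂ = 14.19 kmol/h.
Outlet amounts (n = n₀ + Σ ν·ξ):
  B: 67.4 − 1(31.48) = 35.92
  F: 0 + 1(31.48) − 1(14.19) = 17.29
  C: 0 + 2(14.19) = 28.38

17.3 kmol/h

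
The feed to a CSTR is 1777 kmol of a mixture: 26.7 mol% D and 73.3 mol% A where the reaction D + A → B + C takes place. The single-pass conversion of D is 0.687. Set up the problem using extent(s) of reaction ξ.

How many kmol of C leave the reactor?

D reacted = 0.687 × 474.5 = 326 kmol; ν_D = −1, so ξ = 326/1 = 326 kmol.
Outlet amounts (n = n₀ + ν ξ):
  D: 474.5 − 1(326) = 148.5
  A: 1303 − 1(326) = 976.6
  B: 0 + 1(326) = 326
  C: 0 + 1(326) = 326

326 kmol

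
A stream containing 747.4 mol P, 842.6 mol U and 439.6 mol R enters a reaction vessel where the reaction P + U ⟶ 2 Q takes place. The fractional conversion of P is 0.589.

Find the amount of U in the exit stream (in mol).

402 mol

P reacted = 0.589 × 747.4 = 440.2 mol; ν_P = −1, so ξ = 440.2/1 = 440.2 mol.
Outlet amounts (n = n₀ + ν ξ):
  P: 747.4 − 1(440.2) = 307.2
  U: 842.6 − 1(440.2) = 402.4
  Q: 0 + 2(440.2) = 880.4
  R: 439.6 (inert)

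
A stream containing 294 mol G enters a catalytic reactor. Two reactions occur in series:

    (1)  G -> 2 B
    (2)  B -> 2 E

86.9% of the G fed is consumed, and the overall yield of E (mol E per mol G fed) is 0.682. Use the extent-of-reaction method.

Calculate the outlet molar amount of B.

Conversion of G: G consumed = 1ξ₁ = 0.869 × 294 → ξ₁ = 255.5 mol.
Yield of E: 2ξ₂ / 294 = 0.682 → ξ₂ = 100.3 mol.
Outlet amounts (n = n₀ + Σ ν·ξ):
  G: 294 − 1(255.5) = 38.51
  B: 0 + 2(255.5) − 1(100.3) = 410.7
  E: 0 + 2(100.3) = 200.5

411 mol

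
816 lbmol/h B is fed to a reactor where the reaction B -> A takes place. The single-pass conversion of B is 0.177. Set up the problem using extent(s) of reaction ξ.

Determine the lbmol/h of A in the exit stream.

144 lbmol/h

B reacted = 0.177 × 816 = 144.4 lbmol/h; ν_B = −1, so ξ = 144.4/1 = 144.4 lbmol/h.
Outlet amounts (n = n₀ + ν ξ):
  B: 816 − 1(144.4) = 671.6
  A: 0 + 1(144.4) = 144.4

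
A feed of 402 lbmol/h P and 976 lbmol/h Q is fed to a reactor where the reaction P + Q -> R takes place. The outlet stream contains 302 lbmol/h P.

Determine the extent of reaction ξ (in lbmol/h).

ξ = 100 lbmol/h

For P: n = n₀ − 1ξ → 302 = 402 − 1ξ, giving ξ = 100 lbmol/h.
Outlet amounts (n = n₀ + ν ξ):
  P: 402 − 1(100) = 302
  Q: 976 − 1(100) = 876
  R: 0 + 1(100) = 100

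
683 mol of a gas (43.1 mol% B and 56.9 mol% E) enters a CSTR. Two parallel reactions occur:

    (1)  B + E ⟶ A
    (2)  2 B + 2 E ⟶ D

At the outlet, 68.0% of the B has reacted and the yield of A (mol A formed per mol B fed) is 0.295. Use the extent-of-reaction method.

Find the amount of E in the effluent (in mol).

188 mol

Yield of A: 1ξ₁ / 294.4 = 0.295 → ξ₁ = 86.84 mol.
Conversion of B: 1ξ₁ + 2ξ₂ = 0.68 × 294.4 = 200.2 → ξ₂ = 56.67 mol.
Outlet amounts (n = n₀ + Σ ν·ξ):
  B: 294.4 − 1(86.84) − 2(56.67) = 94.2
  E: 388.6 − 1(86.84) − 2(56.67) = 188.5
  A: 0 + 1(86.84) = 86.84
  D: 0 + 1(56.67) = 56.67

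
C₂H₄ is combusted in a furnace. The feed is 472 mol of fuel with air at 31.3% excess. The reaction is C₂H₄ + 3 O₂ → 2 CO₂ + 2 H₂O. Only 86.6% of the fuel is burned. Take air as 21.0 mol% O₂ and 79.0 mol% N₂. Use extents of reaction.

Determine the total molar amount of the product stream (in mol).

9330 mol

Stoichiometric O₂ = 3 × 472 = 1416 mol; O₂ fed = 1416 × 1.313 = 1859 mol.
N₂ fed = 1859 × 79/21 = 6994 mol.
Fuel reacted = 0.866 × 472 → ξ = 408.8 mol.
Outlet (n = n₀ + ν ξ):
  C₂H₄: 472 − 1(408.8) = 63.25
  O₂: 1859 − 3(408.8) = 633
  N₂: 6994 (inert)
  CO₂: 0 + 2(408.8) = 817.5
  H₂O: 0 + 2(408.8) = 817.5
Total out = 63.25 + 633 + 6994 + 817.5 + 817.5 = 9325 mol.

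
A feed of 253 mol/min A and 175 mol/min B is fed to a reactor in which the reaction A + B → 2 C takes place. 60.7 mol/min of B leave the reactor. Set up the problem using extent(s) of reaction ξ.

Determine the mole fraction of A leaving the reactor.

For B: n = n₀ − 1ξ → 60.7 = 175 − 1ξ, giving ξ = 114.3 mol/min.
Outlet amounts (n = n₀ + ν ξ):
  A: 253 − 1(114.3) = 138.7
  B: 175 − 1(114.3) = 60.7
  C: 0 + 2(114.3) = 228.6
Total out = 428 mol/min; y_A = 138.7 / 428 = 0.3241.

0.324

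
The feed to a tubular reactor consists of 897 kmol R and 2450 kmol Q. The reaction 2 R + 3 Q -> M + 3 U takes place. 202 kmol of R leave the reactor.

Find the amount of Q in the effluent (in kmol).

For R: n = n₀ − 2ξ → 202 = 897 − 2ξ, giving ξ = 347.5 kmol.
Outlet amounts (n = n₀ + ν ξ):
  R: 897 − 2(347.5) = 202
  Q: 2450 − 3(347.5) = 1408
  M: 0 + 1(347.5) = 347.5
  U: 0 + 3(347.5) = 1042

1410 kmol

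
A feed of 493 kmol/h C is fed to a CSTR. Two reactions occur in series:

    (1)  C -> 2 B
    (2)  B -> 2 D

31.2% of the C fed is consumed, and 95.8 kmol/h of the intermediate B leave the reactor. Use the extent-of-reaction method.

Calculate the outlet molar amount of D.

Conversion of C: C consumed = 1ξ₁ = 0.312 × 493 → ξ₁ = 153.8 kmol/h.
B balance: n_B = 0 + 2ξ₁ − 1ξ₂ = 95.8 → ξ₂ = (2·153.8 − 95.8)/1 = 211.8 kmol/h.
Outlet amounts (n = n₀ + Σ ν·ξ):
  C: 493 − 1(153.8) = 339.2
  B: 0 + 2(153.8) − 1(211.8) = 95.8
  D: 0 + 2(211.8) = 423.7

424 kmol/h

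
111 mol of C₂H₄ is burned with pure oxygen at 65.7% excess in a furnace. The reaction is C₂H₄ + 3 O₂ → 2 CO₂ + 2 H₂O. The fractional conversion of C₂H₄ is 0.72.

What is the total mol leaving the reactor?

663 mol

Stoichiometric O₂ = 3 × 111 = 333 mol; O₂ fed = 333 × 1.657 = 551.8 mol.
Fuel reacted = 0.72 × 111 → ξ = 79.92 mol.
Outlet (n = n₀ + ν ξ):
  C₂H₄: 111 − 1(79.92) = 31.08
  O₂: 551.8 − 3(79.92) = 312
  CO₂: 0 + 2(79.92) = 159.8
  H₂O: 0 + 2(79.92) = 159.8
Total out = 31.08 + 312 + 159.8 + 159.8 = 662.8 mol.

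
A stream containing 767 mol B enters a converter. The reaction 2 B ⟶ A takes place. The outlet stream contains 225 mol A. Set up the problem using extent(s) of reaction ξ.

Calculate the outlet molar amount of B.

317 mol

For A: n = n₀ + 1ξ → 225 = 0 + 1ξ, giving ξ = 225 mol.
Outlet amounts (n = n₀ + ν ξ):
  B: 767 − 2(225) = 317
  A: 0 + 1(225) = 225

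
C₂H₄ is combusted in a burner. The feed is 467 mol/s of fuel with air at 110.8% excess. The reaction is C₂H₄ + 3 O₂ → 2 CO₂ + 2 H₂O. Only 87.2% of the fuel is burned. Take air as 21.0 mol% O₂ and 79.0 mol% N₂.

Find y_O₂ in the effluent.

0.119

Stoichiometric O₂ = 3 × 467 = 1401 mol/s; O₂ fed = 1401 × 2.108 = 2953 mol/s.
N₂ fed = 2953 × 79/21 = 11110 mol/s.
Fuel reacted = 0.872 × 467 → ξ = 407.2 mol/s.
Outlet (n = n₀ + ν ξ):
  C₂H₄: 467 − 1(407.2) = 59.78
  O₂: 2953 − 3(407.2) = 1732
  N₂: 11110 (inert)
  CO₂: 0 + 2(407.2) = 814.4
  H₂O: 0 + 2(407.2) = 814.4
Total out = 14530 mol/s; y_O₂ = 1732 / 14530 = 0.1192.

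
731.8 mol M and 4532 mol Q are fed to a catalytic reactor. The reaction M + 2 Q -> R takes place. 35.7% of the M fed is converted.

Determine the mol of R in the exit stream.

261 mol

M reacted = 0.357 × 731.8 = 261.3 mol; ν_M = −1, so ξ = 261.3/1 = 261.3 mol.
Outlet amounts (n = n₀ + ν ξ):
  M: 731.8 − 1(261.3) = 470.5
  Q: 4532 − 2(261.3) = 4009
  R: 0 + 1(261.3) = 261.3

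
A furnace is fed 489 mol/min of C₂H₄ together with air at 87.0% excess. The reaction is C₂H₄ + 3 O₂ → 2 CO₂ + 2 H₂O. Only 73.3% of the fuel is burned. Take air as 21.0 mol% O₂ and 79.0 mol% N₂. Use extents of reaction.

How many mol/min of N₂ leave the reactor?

Stoichiometric O₂ = 3 × 489 = 1467 mol/min; O₂ fed = 1467 × 1.870 = 2743 mol/min.
N₂ fed = 2743 × 79/21 = 10320 mol/min.
Fuel reacted = 0.733 × 489 → ξ = 358.4 mol/min.
Outlet (n = n₀ + ν ξ):
  C₂H₄: 489 − 1(358.4) = 130.6
  O₂: 2743 − 3(358.4) = 1668
  N₂: 10320 (inert)
  CO₂: 0 + 2(358.4) = 716.9
  H₂O: 0 + 2(358.4) = 716.9

10300 mol/min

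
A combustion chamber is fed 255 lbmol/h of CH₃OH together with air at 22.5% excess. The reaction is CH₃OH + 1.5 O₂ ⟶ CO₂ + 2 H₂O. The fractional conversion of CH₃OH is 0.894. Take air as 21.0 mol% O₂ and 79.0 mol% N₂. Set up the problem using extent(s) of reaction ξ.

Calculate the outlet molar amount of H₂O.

Stoichiometric O₂ = 1.5 × 255 = 382.5 lbmol/h; O₂ fed = 382.5 × 1.225 = 468.6 lbmol/h.
N₂ fed = 468.6 × 79/21 = 1763 lbmol/h.
Fuel reacted = 0.894 × 255 → ξ = 228 lbmol/h.
Outlet (n = n₀ + ν ξ):
  CH₃OH: 255 − 1(228) = 27.03
  O₂: 468.6 − 1.5(228) = 126.6
  N₂: 1763 (inert)
  CO₂: 0 + 1(228) = 228
  H₂O: 0 + 2(228) = 455.9

456 lbmol/h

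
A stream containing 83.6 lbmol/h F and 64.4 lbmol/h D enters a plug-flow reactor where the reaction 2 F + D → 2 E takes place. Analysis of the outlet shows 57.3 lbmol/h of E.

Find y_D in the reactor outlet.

For E: n = n₀ + 2ξ → 57.3 = 0 + 2ξ, giving ξ = 28.65 lbmol/h.
Outlet amounts (n = n₀ + ν ξ):
  F: 83.6 − 2(28.65) = 26.3
  D: 64.4 − 1(28.65) = 35.75
  E: 0 + 2(28.65) = 57.3
Total out = 119.3 lbmol/h; y_D = 35.75 / 119.3 = 0.2995.

0.3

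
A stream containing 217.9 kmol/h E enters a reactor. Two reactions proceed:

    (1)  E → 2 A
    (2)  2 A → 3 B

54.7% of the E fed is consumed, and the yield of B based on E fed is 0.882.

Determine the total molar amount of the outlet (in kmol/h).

401 kmol/h

Conversion of E: E consumed = 1ξ₁ = 0.547 × 217.9 → ξ₁ = 119.2 kmol/h.
Yield of B: 3ξ₂ / 217.9 = 0.882 → ξ₂ = 64.06 kmol/h.
Outlet amounts (n = n₀ + Σ ν·ξ):
  E: 217.9 − 1(119.2) = 98.71
  A: 0 + 2(119.2) − 2(64.06) = 110.3
  B: 0 + 3(64.06) = 192.2
Total out = 98.71 + 110.3 + 192.2 = 401.2 kmol/h.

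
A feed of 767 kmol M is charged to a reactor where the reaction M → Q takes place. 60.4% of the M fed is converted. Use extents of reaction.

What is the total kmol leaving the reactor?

767 kmol

M reacted = 0.604 × 767 = 463.3 kmol; ν_M = −1, so ξ = 463.3/1 = 463.3 kmol.
Outlet amounts (n = n₀ + ν ξ):
  M: 767 − 1(463.3) = 303.7
  Q: 0 + 1(463.3) = 463.3
Total out = 303.7 + 463.3 = 767 kmol.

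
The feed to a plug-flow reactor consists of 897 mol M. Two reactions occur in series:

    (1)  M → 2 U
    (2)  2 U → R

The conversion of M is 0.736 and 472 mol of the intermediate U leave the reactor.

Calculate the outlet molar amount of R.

Conversion of M: M consumed = 1ξ₁ = 0.736 × 897 → ξ₁ = 660.2 mol.
U balance: n_U = 0 + 2ξ₁ − 2ξ₂ = 472 → ξ₂ = (2·660.2 − 472)/2 = 424.2 mol.
Outlet amounts (n = n₀ + Σ ν·ξ):
  M: 897 − 1(660.2) = 236.8
  U: 0 + 2(660.2) − 2(424.2) = 472
  R: 0 + 1(424.2) = 424.2

424 mol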